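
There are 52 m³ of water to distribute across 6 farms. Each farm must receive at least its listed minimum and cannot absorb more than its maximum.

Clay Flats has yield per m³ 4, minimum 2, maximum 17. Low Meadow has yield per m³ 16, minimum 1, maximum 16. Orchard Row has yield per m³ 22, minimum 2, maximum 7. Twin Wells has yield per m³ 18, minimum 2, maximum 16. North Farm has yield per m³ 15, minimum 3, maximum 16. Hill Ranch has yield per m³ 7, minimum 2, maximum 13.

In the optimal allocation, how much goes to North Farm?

Meeting every minimum uses 2+1+2+2+3+2 = 12 m³, leaving 40.
Rank by yield per m³: Orchard Row 22 > Twin Wells 18 > Low Meadow 16 > North Farm 15 > Hill Ranch 7 > Clay Flats 4.
Orchard Row: +5 to 7 (cap) → 35 left.
Twin Wells takes 14 more to reach its cap of 16 → 21 left.
Low Meadow takes 15 more to reach its cap of 16 → 6 left.
North Farm: +6 (room for 13) → 9. Pool exhausted.

9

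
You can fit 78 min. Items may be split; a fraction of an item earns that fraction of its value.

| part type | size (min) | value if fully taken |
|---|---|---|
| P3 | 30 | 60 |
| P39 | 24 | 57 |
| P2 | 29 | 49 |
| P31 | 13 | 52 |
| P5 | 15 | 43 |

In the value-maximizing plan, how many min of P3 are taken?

26

Best value per unit of size first: P31 52/13≈4, P5 43/15≈2.87, P39 57/24≈2.38, P3 60/30≈2, P2 49/29≈1.69.
All 13 min of P31 fit (value 52) ; 65 remain.
Take all of P5 (15 min, value 43) ; 50 min left.
P39: take in full, 24 min for value 57 ; 26 left.
Only 26 min remain; take 26/30 of P3 for value 60×26/30 = 52.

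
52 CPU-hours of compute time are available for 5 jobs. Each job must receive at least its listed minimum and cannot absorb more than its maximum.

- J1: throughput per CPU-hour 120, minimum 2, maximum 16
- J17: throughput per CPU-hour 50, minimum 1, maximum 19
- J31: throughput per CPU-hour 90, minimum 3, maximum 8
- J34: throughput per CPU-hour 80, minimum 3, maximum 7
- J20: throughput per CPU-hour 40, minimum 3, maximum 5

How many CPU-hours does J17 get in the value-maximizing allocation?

Meeting every minimum uses 2+1+3+3+3 = 12 CPU-hours, leaving 40.
Highest throughput per CPU-hour first: J1 120 > J31 90 > J34 80 > J17 50 > J20 40.
Give J1 14 more to hit its cap of 16 ; 26 left.
J31 takes 5 more to reach its cap of 8 ; 21 left.
J34 takes 4 more to reach its cap of 7 ; 17 left.
Only 17 left; J17 takes them to reach 18.

18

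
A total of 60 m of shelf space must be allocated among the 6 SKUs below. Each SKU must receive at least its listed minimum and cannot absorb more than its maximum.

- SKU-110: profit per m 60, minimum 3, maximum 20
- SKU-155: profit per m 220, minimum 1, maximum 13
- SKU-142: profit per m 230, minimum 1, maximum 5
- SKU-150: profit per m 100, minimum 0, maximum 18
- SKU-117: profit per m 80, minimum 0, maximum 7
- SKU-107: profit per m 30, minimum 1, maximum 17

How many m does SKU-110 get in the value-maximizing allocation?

Meeting every minimum uses 3+1+1+0+0+1 = 6 m, leaving 54.
Order the SKUs by profit per m: SKU-142 230 > SKU-155 220 > SKU-150 100 > SKU-117 80 > SKU-110 60 > SKU-107 30.
SKU-142: +4 to 5 (cap) → 50 left.
SKU-155 takes 12 more to reach its cap of 13 → 38 left.
SKU-150 takes 18 more to reach its cap of 18 → 20 left.
SKU-117: +7 to 7 (cap) → 13 left.
SKU-110 has room for 17 more but only 13 remain, so it gets 16.

16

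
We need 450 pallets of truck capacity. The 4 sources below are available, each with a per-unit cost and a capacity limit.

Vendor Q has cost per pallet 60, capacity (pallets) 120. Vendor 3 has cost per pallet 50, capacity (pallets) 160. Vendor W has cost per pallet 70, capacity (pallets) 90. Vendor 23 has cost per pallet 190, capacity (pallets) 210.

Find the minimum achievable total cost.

Fill from the cheapest source first.
Vendor 3 (50): use full 160 → 290 pallets to go.
Take 120 from Vendor Q at 60 → need 170 more.
Take 90 from Vendor W at 70 → need 80 more.
Vendor 23 (190): take the remaining 80 → done.
Cost = 160×50 + 120×60 + 90×70 + 80×190 = 36700.

36700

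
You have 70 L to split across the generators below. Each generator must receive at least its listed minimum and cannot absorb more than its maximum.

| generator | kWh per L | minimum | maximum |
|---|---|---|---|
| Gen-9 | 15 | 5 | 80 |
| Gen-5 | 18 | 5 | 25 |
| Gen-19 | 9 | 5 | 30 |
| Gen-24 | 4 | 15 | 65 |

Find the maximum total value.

930

Meeting every minimum uses 5+5+5+15 = 30 L, leaving 40.
Order the generators by kWh per L: Gen-5 18 > Gen-9 15 > Gen-19 9 > Gen-24 4.
Gen-5: +20 to 25 (cap) — 20 left.
Only 20 left; Gen-9 takes them to reach 25.
Total = 15×25 + 18×25 + 9×5 + 4×15 = 930.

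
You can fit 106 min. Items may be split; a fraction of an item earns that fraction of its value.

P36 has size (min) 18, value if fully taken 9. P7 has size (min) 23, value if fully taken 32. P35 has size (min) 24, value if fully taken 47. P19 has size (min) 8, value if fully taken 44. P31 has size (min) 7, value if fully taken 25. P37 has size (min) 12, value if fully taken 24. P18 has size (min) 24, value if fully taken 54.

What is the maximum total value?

Rank by value-to-size ratio: P19 44/8≈5.5, P31 25/7≈3.57, P18 54/24≈2.25, P37 24/12≈2, P35 47/24≈1.96, P7 32/23≈1.39, P36 9/18≈0.5.
All 8 min of P19 fit (value 44) — 98 remain.
Take all of P31 (7 min, value 25) — 91 min left.
Take all of P18 (24 min, value 54) — 67 min left.
All 12 min of P37 fit (value 24) — 55 remain.
P35: take in full, 24 min for value 47 — 31 left.
Take all of P7 (23 min, value 32) — 8 min left.
Only 8 min remain; take 8/18 of P36 for value 9×8/18 = 4.
Total value = 230.

230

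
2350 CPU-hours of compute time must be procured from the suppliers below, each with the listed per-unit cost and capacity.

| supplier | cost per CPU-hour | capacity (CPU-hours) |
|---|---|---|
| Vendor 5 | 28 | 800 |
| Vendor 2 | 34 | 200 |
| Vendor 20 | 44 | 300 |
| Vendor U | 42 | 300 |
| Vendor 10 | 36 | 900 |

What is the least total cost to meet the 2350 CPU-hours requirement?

Cheapest first:
Vendor 5 (28): use full 800 ; 1550 CPU-hours to go.
Vendor 2 at 34: take all 200 CPU-hours ; 1350 still needed.
Vendor 10 at 36: take all 900 CPU-hours ; 450 still needed.
Vendor U (42): use full 300 ; 150 CPU-hours to go.
Vendor 20 (44): take the remaining 150 ; done.
Cost = 800×28 + 200×34 + 900×36 + 300×42 + 150×44 = 80800.

80800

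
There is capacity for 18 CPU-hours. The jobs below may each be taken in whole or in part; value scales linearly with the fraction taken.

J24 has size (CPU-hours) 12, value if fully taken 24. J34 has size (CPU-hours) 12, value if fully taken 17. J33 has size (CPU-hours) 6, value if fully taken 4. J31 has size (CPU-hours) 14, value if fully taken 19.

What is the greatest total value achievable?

32.5

Sort by value density: J24 24/12≈2, J34 17/12≈1.42, J31 19/14≈1.36, J33 4/6≈0.667.
All 12 CPU-hours of J24 fit (value 24) → 6 remain.
Only 6 CPU-hours remain; take 6/12 of J34 for value 17×6/12 = 8.5.
Total value = 32.5.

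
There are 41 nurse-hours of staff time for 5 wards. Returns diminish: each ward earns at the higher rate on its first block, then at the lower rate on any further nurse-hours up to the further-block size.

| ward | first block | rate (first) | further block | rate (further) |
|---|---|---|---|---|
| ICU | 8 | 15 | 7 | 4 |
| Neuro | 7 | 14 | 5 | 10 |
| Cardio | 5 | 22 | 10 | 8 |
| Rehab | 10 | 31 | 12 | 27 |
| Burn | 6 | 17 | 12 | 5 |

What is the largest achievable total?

966

Treat each block as its own option and order by rate: Rehab/T1 31 > Rehab/T2 27 > Cardio/T1 22 > Burn/T1 17 > ICU/T1 15 > Neuro/T1 14 > Neuro/T2 10 > Cardio/T2 8 > Burn/T2 5 > ICU/T2 4.
Rehab/T1 (31): +10 — 31 left.
Rehab/T2 (27): +12 — 19 left.
Cardio/T1 (22): +5 — 14 left.
Burn T1 at 17: fill all 6 — 8 left.
ICU T1 at 15: fill all 8 — 0 left.
Total = 31×10 + 27×12 + 22×5 + 17×6 + 15×8 = 966.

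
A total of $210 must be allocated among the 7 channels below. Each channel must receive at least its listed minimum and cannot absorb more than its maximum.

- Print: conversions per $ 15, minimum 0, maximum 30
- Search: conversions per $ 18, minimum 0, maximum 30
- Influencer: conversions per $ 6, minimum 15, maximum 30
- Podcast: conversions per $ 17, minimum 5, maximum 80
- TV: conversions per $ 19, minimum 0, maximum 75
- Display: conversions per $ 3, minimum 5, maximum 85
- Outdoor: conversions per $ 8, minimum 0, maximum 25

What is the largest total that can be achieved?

3505

Meeting every minimum uses 0+0+15+5+0+5+0 = 25 $, leaving 185.
Highest conversions per $ first: TV 19 > Search 18 > Podcast 17 > Print 15 > Outdoor 8 > Influencer 6 > Display 3.
TV takes 75 more to reach its cap of 75 — 110 left.
Search takes 30 more to reach its cap of 30 — 80 left.
Podcast takes 75 more to reach its cap of 80 — 5 left.
Only 5 left; Print takes them to reach 5.
Total = 15×5 + 18×30 + 6×15 + 17×80 + 19×75 + 3×5 = 3505.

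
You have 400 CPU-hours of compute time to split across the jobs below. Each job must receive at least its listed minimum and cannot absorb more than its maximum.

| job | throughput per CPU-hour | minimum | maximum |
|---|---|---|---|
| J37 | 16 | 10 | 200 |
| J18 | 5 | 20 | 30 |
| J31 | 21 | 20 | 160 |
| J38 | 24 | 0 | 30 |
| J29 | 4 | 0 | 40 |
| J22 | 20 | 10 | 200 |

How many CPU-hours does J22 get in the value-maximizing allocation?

180

Meeting every minimum uses 10+20+20+0+0+10 = 60 CPU-hours, leaving 340.
Highest throughput per CPU-hour first: J38 24 > J31 21 > J22 20 > J37 16 > J18 5 > J29 4.
J38 takes 30 more to reach its cap of 30 → 310 left.
J31: +140 to 160 (cap) → 170 left.
Only 170 left; J22 takes them to reach 180.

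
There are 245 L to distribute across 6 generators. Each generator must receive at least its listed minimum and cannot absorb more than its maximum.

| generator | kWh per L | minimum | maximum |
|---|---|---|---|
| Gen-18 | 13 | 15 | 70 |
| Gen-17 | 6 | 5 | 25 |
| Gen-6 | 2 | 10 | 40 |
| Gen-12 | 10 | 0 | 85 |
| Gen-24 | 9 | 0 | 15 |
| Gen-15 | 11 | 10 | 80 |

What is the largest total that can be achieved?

Meeting every minimum uses 15+5+10+0+0+10 = 40 L, leaving 205.
Highest kWh per L first: Gen-18 13 > Gen-15 11 > Gen-12 10 > Gen-24 9 > Gen-17 6 > Gen-6 2.
Gen-18 takes 55 more to reach its cap of 70 ; 150 left.
Gen-15: +70 to 80 (cap) ; 80 left.
Gen-12: +80 (room for 85) → 80. Pool exhausted.
Total = 13×70 + 6×5 + 2×10 + 10×80 + 11×80 = 2640.

2640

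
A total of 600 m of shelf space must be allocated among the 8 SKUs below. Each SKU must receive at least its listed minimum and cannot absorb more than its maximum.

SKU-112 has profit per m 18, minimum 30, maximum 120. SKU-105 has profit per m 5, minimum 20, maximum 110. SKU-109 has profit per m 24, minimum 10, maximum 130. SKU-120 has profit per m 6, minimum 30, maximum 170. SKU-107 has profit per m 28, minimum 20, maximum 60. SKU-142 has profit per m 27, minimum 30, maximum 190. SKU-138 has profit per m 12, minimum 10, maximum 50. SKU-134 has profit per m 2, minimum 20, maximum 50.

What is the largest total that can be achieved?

12770

Meeting every minimum uses 30+20+10+30+20+30+10+20 = 170 m, leaving 430.
Rank by profit per m: SKU-107 28 > SKU-142 27 > SKU-109 24 > SKU-112 18 > SKU-138 12 > SKU-120 6 > SKU-105 5 > SKU-134 2.
Give SKU-107 40 more to hit its cap of 60 → 390 left.
Give SKU-142 160 more to hit its cap of 190 → 230 left.
SKU-109 takes 120 more to reach its cap of 130 → 110 left.
Give SKU-112 90 more to hit its cap of 120 → 20 left.
SKU-138 has room for 40 more but only 20 remain, so it gets 30.
Total = 18×120 + 5×20 + 24×130 + 6×30 + 28×60 + 27×190 + 12×30 + 2×20 = 12770.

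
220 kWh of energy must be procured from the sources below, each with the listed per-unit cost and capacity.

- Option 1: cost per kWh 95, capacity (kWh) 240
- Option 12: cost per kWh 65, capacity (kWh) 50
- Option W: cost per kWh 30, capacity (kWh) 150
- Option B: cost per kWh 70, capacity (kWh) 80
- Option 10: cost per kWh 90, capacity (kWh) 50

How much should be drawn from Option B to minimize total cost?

Fill from the cheapest source first.
Option W at 30: take all 150 kWh ; 70 still needed.
Option 12 (65): use full 50 ; 20 kWh to go.
Option B at 70: take 20 of its 80 ; requirement met.
Option 10, Option 1: unused.

20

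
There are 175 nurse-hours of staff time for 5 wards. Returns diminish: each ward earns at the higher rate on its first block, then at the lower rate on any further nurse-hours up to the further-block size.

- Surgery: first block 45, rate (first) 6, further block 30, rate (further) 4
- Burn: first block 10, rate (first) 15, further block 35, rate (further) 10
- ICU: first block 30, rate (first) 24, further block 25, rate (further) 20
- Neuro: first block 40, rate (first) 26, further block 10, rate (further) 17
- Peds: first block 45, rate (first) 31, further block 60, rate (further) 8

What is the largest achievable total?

Treat each block as its own option and order by rate: Peds/T1 31 > Neuro/T1 26 > ICU/T1 24 > ICU/T2 20 > Neuro/T2 17 > Burn/T1 15 > Burn/T2 10 > Peds/T2 8 > Surgery/T1 6 > Surgery/T2 4.
Peds T1 at 31: fill all 45 ; 130 left.
Fill Neuro T1 block (40 at 26) ; 90 left.
Fill ICU T1 block (30 at 24) ; 60 left.
Fill ICU T2 block (25 at 20) ; 35 left.
Fill Neuro T2 block (10 at 17) ; 25 left.
Fill Burn T1 block (10 at 15) ; 15 left.
Burn/T2: +15 of 35 at 10; pool empty.
Total = 31×45 + 26×40 + 24×30 + 20×25 + 17×10 + 15×10 + 10×15 = 4125.

4125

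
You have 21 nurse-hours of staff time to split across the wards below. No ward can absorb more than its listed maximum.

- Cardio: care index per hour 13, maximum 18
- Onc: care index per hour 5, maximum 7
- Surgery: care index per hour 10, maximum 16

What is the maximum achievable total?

264

Highest care index per hour first: Cardio 13 > Surgery 10 > Onc 5.
Give Cardio 18 to hit its cap of 18 — 3 left.
Surgery: +3 (room for 16) → 3. Pool exhausted.
Total = 13×18 + 10×3 = 264.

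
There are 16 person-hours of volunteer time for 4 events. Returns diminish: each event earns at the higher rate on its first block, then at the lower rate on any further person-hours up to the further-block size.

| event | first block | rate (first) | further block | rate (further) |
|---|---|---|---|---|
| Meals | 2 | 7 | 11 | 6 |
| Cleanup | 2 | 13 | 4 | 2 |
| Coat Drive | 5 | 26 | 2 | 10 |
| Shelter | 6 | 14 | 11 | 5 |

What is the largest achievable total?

267

Treat each block as its own option and order by rate: Coat Drive/first 26 > Shelter/first 14 > Cleanup/first 13 > Coat Drive/second 10 > Meals/first 7 > Meals/second 6 > Shelter/second 5 > Cleanup/second 2.
Coat Drive first at 26: fill all 5 → 11 left.
Shelter first at 14: fill all 6 → 5 left.
Cleanup/first (13): +2 → 3 left.
Fill Coat Drive second block (2 at 10) → 1 left.
Meals/first: +1 of 2 at 7; pool empty.
Total = 26×5 + 14×6 + 13×2 + 10×2 + 7×1 = 267.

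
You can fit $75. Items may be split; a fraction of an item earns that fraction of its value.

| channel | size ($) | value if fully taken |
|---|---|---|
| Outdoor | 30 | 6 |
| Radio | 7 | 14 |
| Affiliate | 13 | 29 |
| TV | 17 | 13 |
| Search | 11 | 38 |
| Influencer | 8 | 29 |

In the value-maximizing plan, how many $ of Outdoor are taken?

19

Best value per unit of size first: Influencer 29/8≈3.62, Search 38/11≈3.45, Affiliate 29/13≈2.23, Radio 14/7≈2, TV 13/17≈0.765, Outdoor 6/30≈0.2.
All 8 $ of Influencer fit (value 29) → 67 remain.
All 11 $ of Search fit (value 38) → 56 remain.
Affiliate: take in full, 13 $ for value 29 → 43 left.
Take all of Radio (7 $, value 14) → 36 $ left.
TV: take in full, 17 $ for value 13 → 19 left.
Only 19 $ remain; take 19/30 of Outdoor for value 6×19/30 = 3.8.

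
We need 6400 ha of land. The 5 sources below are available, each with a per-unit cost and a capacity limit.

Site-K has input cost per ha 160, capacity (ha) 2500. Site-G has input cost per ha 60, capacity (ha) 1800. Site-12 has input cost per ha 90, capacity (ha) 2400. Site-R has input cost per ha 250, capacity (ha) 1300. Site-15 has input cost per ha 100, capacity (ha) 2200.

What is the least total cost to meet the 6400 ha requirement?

544000

Use sources in increasing cost order.
Site-G (60): use full 1800 → 4600 ha to go.
Take 2400 from Site-12 at 90 → need 2200 more.
Site-15 (100): use full 2200 → 0 ha to go.
Site-K, Site-R: unused.
Cost = 1800×60 + 2400×90 + 2200×100 = 544000.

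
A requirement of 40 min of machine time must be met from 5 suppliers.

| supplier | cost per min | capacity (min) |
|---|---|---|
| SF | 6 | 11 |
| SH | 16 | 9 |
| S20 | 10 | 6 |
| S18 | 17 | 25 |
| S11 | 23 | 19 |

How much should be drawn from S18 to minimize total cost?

Cheapest first:
Take 11 from SF at 6 ; need 29 more.
Take 6 from S20 at 10 ; need 23 more.
SH at 16: take all 9 min ; 14 still needed.
Take 14 from S18 at 17 to finish.
S11: unused.

14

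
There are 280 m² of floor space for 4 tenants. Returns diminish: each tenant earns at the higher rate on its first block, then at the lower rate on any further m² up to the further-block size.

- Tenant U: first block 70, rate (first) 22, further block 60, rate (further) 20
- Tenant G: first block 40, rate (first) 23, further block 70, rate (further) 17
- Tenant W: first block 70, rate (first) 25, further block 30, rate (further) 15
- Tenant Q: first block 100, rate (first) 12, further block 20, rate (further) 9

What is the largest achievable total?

6090

Order all 8 blocks by rate: Tenant W/first 25 > Tenant G/first 23 > Tenant U/first 22 > Tenant U/second 20 > Tenant G/second 17 > Tenant W/second 15 > Tenant Q/first 12 > Tenant Q/second 9.
Fill Tenant W first block (70 at 25) → 210 left.
Tenant G/first (23): +40 → 170 left.
Fill Tenant U first block (70 at 22) → 100 left.
Tenant U second at 20: fill all 60 → 40 left.
Tenant G/second: +40 of 70 at 17; pool empty.
Total = 25×70 + 23×40 + 22×70 + 20×60 + 17×40 = 6090.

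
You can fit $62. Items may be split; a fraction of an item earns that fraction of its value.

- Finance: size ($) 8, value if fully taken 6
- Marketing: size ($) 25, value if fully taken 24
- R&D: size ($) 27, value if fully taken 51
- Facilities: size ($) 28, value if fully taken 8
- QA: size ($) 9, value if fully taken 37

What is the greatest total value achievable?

112.75

Best value per unit of size first: QA 37/9≈4.11, R&D 51/27≈1.89, Marketing 24/25≈0.96, Finance 6/8≈0.75, Facilities 8/28≈0.286.
Take all of QA (9 $, value 37) — 53 $ left.
R&D: take in full, 27 $ for value 51 — 26 left.
Marketing: take in full, 25 $ for value 24 — 1 left.
Only 1 $ remain; take 1/8 of Finance for value 6×1/8 = 0.75.
Total value = 112.75.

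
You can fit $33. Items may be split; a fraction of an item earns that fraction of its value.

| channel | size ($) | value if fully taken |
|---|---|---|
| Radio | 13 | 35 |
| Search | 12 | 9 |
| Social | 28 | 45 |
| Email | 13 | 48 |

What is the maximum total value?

94.25

Rank by value-to-size ratio: Email 48/13≈3.69, Radio 35/13≈2.69, Social 45/28≈1.61, Search 9/12≈0.75.
Take all of Email (13 $, value 48) → 20 $ left.
Take all of Radio (13 $, value 35) → 7 $ left.
Fill the last 7 $ with part of Social: 7/28 of it earns 11.25.
Total value = 94.25.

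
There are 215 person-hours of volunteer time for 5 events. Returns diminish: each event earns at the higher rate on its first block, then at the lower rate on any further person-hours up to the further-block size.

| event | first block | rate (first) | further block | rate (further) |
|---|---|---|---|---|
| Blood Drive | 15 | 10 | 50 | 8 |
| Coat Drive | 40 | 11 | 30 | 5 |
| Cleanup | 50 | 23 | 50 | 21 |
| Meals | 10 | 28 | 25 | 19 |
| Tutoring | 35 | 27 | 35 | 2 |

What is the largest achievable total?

4390

Treat each block as its own option and order by rate: Meals/first 28 > Tutoring/first 27 > Cleanup/first 23 > Cleanup/second 21 > Meals/second 19 > Coat Drive/first 11 > Blood Drive/first 10 > Blood Drive/second 8 > Coat Drive/second 5 > Tutoring/second 2.
Meals first at 28: fill all 10 — 205 left.
Tutoring/first (27): +35 — 170 left.
Cleanup/first (23): +50 — 120 left.
Cleanup/second (21): +50 — 70 left.
Meals second at 19: fill all 25 — 45 left.
Coat Drive/first (11): +40 — 5 left.
Blood Drive first at 10: only 5 left, fill 5.
Total = 28×10 + 27×35 + 23×50 + 21×50 + 19×25 + 11×40 + 10×5 = 4390.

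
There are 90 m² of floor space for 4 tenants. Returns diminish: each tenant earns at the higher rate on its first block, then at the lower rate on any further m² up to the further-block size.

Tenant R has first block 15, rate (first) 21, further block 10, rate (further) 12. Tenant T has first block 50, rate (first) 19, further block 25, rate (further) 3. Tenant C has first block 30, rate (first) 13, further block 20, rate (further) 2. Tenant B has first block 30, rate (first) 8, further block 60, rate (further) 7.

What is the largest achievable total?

1590

Treat each block as its own option and order by rate: Tenant R/tier1 21 > Tenant T/tier1 19 > Tenant C/tier1 13 > Tenant R/tier2 12 > Tenant B/tier1 8 > Tenant B/tier2 7 > Tenant T/tier2 3 > Tenant C/tier2 2.
Tenant R/tier1 (21): +15 — 75 left.
Tenant T/tier1 (19): +50 — 25 left.
25 remain; put them into Tenant C tier1 at 13.
Total = 21×15 + 19×50 + 13×25 = 1590.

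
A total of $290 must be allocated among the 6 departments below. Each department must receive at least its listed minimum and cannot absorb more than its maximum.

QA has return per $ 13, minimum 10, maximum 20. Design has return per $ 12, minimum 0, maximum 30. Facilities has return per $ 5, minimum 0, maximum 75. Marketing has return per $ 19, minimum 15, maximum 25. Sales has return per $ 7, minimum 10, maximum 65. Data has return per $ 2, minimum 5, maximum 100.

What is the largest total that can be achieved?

2075

Meeting every minimum uses 10+0+0+15+10+5 = 40 $, leaving 250.
Rank by return per $: Marketing 19 > QA 13 > Design 12 > Sales 7 > Facilities 5 > Data 2.
Marketing: +10 to 25 (cap) — 240 left.
QA takes 10 more to reach its cap of 20 — 230 left.
Give Design 30 more to hit its cap of 30 — 200 left.
Give Sales 55 more to hit its cap of 65 — 145 left.
Facilities: +75 to 75 (cap) — 70 left.
Only 70 left; Data takes them to reach 75.
Total = 13×20 + 12×30 + 5×75 + 19×25 + 7×65 + 2×75 = 2075.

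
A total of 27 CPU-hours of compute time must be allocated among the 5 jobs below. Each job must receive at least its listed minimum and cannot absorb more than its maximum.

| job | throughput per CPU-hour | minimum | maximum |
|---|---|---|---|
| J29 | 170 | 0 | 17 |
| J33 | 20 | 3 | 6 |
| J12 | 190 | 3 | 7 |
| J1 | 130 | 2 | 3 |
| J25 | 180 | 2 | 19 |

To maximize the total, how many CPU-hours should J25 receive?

15

Meeting every minimum uses 0+3+3+2+2 = 10 CPU-hours, leaving 17.
Highest throughput per CPU-hour first: J12 190 > J25 180 > J29 170 > J1 130 > J33 20.
J12 takes 4 more to reach its cap of 7 ; 13 left.
Only 13 left; J25 takes them to reach 15.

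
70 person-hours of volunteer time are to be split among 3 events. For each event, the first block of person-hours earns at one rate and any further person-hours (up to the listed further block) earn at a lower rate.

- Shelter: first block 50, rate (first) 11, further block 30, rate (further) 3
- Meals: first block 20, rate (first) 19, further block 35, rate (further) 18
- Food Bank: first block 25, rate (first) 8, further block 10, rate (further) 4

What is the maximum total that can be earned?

1175

Order all 6 blocks by rate: Meals/first 19 > Meals/second 18 > Shelter/first 11 > Food Bank/first 8 > Food Bank/second 4 > Shelter/second 3.
Meals first at 19: fill all 20 → 50 left.
Meals/second (18): +35 → 15 left.
Shelter/first: +15 of 50 at 11; pool empty.
Total = 19×20 + 18×35 + 11×15 = 1175.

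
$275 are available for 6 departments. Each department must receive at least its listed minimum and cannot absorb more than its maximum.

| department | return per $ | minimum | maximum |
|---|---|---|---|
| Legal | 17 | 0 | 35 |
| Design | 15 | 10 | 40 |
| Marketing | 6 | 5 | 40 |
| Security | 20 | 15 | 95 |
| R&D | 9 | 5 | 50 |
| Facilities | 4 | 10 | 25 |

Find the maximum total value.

3845

Meeting every minimum uses 0+10+5+15+5+10 = 45 $, leaving 230.
Highest return per $ first: Security 20 > Legal 17 > Design 15 > R&D 9 > Marketing 6 > Facilities 4.
Give Security 80 more to hit its cap of 95 — 150 left.
Legal: +35 to 35 (cap) — 115 left.
Give Design 30 more to hit its cap of 40 — 85 left.
Give R&D 45 more to hit its cap of 50 — 40 left.
Marketing: +35 to 40 (cap) — 5 left.
Only 5 left; Facilities takes them to reach 15.
Total = 17×35 + 15×40 + 6×40 + 20×95 + 9×50 + 4×15 = 3845.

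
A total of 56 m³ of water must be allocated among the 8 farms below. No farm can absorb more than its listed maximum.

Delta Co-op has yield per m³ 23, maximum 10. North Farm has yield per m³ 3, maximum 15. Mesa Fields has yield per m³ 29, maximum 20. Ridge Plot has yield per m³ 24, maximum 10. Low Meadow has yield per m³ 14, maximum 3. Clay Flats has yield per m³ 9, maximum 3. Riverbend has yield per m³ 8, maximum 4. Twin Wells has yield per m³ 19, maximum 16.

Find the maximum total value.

1354

Order the farms by yield per m³: Mesa Fields 29 > Ridge Plot 24 > Delta Co-op 23 > Twin Wells 19 > Low Meadow 14 > Clay Flats 9 > Riverbend 8 > North Farm 3.
Give Mesa Fields 20 to hit its cap of 20 ; 36 left.
Ridge Plot takes 10 to reach its cap of 10 ; 26 left.
Delta Co-op takes 10 to reach its cap of 10 ; 16 left.
Twin Wells takes 16 to reach its cap of 16 ; 0 left.
Total = 23×10 + 29×20 + 24×10 + 19×16 = 1354.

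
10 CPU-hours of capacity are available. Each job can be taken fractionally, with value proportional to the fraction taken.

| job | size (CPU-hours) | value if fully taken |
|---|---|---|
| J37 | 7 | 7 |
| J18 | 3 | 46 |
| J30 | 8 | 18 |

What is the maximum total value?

61.75

Sort by value density: J18 46/3≈15.3, J30 18/8≈2.25, J37 7/7≈1.
All 3 CPU-hours of J18 fit (value 46) ; 7 remain.
7 CPU-hours left: a 7/8 share of J30 gives 18×7/8 = 15.75.
Total value = 61.75.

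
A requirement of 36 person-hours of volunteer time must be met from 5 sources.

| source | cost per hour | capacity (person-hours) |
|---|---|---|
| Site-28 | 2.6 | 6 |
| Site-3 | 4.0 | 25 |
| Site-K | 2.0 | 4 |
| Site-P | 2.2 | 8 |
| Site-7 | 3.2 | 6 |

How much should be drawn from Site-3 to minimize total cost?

Use sources in increasing cost order.
Take 4 from Site-K at 2.0 ; need 32 more.
Site-P at 2.2: take all 8 person-hours ; 24 still needed.
Site-28 (2.6): use full 6 ; 18 person-hours to go.
Site-7 at 3.2: take all 6 person-hours ; 12 still needed.
Take 12 from Site-3 at 4.0 to finish.

12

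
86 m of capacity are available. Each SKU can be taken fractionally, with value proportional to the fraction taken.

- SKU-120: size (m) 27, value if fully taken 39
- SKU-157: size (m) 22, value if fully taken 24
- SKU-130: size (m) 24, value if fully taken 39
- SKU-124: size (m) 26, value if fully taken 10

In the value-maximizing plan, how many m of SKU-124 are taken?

Rank by value-to-size ratio: SKU-130 39/24≈1.62, SKU-120 39/27≈1.44, SKU-157 24/22≈1.09, SKU-124 10/26≈0.385.
All 24 m of SKU-130 fit (value 39) — 62 remain.
Take all of SKU-120 (27 m, value 39) — 35 m left.
Take all of SKU-157 (22 m, value 24) — 13 m left.
Fill the last 13 m with part of SKU-124: 13/26 of it earns 5.

13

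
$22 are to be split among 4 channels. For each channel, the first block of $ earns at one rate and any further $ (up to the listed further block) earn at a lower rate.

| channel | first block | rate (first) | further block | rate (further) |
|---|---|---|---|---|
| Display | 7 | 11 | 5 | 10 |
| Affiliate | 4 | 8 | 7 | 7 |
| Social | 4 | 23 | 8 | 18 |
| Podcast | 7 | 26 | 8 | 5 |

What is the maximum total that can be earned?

Rank every tier by rate: Podcast/first 26 > Social/first 23 > Social/second 18 > Display/first 11 > Display/second 10 > Affiliate/first 8 > Affiliate/second 7 > Podcast/second 5.
Fill Podcast first block (7 at 26) → 15 left.
Fill Social first block (4 at 23) → 11 left.
Social/second (18): +8 → 3 left.
3 remain; put them into Display first at 11.
Total = 26×7 + 23×4 + 18×8 + 11×3 = 451.

451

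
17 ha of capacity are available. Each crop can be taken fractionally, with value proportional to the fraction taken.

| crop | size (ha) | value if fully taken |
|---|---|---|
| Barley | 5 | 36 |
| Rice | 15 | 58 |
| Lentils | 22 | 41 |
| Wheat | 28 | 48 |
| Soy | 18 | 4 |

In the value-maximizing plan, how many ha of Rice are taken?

12

Sort by value density: Barley 36/5≈7.2, Rice 58/15≈3.87, Lentils 41/22≈1.86, Wheat 48/28≈1.71, Soy 4/18≈0.222.
Barley: take in full, 5 ha for value 36 → 12 left.
12 ha left: a 12/15 share of Rice gives 58×12/15 = 46.4.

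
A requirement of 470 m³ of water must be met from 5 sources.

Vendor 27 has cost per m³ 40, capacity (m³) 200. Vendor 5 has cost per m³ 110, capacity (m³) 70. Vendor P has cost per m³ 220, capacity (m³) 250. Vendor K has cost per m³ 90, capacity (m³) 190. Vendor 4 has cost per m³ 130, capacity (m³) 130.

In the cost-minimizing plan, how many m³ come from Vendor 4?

Fill from the cheapest source first.
Vendor 27 (40): use full 200 ; 270 m³ to go.
Vendor K (90): use full 190 ; 80 m³ to go.
Vendor 5 (110): use full 70 ; 10 m³ to go.
Take 10 from Vendor 4 at 130 to finish.
Vendor P: unused.

10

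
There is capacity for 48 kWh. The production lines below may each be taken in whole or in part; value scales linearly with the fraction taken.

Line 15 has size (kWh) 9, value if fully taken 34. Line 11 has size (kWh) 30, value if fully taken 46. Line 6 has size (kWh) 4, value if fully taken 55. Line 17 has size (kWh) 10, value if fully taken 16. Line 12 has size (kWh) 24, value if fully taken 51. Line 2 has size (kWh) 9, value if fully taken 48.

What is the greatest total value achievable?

Rank by value-to-size ratio: Line 6 55/4≈13.8, Line 2 48/9≈5.33, Line 15 34/9≈3.78, Line 12 51/24≈2.12, Line 17 16/10≈1.6, Line 11 46/30≈1.53.
Take all of Line 6 (4 kWh, value 55) — 44 kWh left.
Take all of Line 2 (9 kWh, value 48) — 35 kWh left.
Line 15: take in full, 9 kWh for value 34 — 26 left.
Take all of Line 12 (24 kWh, value 51) — 2 kWh left.
Fill the last 2 kWh with part of Line 17: 2/10 of it earns 3.2.
Total value = 191.2.

191.2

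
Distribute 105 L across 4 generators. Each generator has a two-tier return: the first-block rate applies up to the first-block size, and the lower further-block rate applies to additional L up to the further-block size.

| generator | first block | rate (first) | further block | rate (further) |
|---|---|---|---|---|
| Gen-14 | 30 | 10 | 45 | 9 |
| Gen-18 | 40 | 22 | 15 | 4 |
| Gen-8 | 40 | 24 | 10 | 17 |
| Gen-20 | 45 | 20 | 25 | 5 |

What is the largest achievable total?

Rank every tier by rate: Gen-8/first 24 > Gen-18/first 22 > Gen-20/first 20 > Gen-8/second 17 > Gen-14/first 10 > Gen-14/second 9 > Gen-20/second 5 > Gen-18/second 4.
Gen-8/first (24): +40 ; 65 left.
Gen-18/first (22): +40 ; 25 left.
25 remain; put them into Gen-20 first at 20.
Total = 24×40 + 22×40 + 20×25 = 2340.

2340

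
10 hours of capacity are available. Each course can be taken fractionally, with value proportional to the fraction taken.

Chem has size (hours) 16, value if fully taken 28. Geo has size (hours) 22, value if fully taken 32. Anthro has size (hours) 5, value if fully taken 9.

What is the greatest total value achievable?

17.75

Best value per unit of size first: Anthro 9/5≈1.8, Chem 28/16≈1.75, Geo 32/22≈1.45.
Take all of Anthro (5 hours, value 9) → 5 hours left.
5 hours left: a 5/16 share of Chem gives 28×5/16 = 8.75.
Total value = 17.75.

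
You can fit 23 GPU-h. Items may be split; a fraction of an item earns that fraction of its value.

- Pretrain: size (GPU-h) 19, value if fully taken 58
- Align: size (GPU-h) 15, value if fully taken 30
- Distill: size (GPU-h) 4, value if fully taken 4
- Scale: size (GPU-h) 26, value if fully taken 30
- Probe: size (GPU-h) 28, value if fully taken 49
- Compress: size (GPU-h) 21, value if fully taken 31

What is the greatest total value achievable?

66

Rank by value-to-size ratio: Pretrain 58/19≈3.05, Align 30/15≈2, Probe 49/28≈1.75, Compress 31/21≈1.48, Scale 30/26≈1.15, Distill 4/4≈1.
Take all of Pretrain (19 GPU-h, value 58) → 4 GPU-h left.
4 GPU-h left: a 4/15 share of Align gives 30×4/15 = 8.
Total value = 66.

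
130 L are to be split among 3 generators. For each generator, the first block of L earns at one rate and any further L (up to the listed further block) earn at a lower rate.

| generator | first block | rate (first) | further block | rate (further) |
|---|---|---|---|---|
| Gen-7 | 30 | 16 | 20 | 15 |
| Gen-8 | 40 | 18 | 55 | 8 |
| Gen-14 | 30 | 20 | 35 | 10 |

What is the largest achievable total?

2200

Rank every tier by rate: Gen-14/T1 20 > Gen-8/T1 18 > Gen-7/T1 16 > Gen-7/T2 15 > Gen-14/T2 10 > Gen-8/T2 8.
Gen-14 T1 at 20: fill all 30 ; 100 left.
Gen-8 T1 at 18: fill all 40 ; 60 left.
Gen-7 T1 at 16: fill all 30 ; 30 left.
Gen-7/T2 (15): +20 ; 10 left.
Gen-14/T2: +10 of 35 at 10; pool empty.
Total = 20×30 + 18×40 + 16×30 + 15×20 + 10×10 = 2200.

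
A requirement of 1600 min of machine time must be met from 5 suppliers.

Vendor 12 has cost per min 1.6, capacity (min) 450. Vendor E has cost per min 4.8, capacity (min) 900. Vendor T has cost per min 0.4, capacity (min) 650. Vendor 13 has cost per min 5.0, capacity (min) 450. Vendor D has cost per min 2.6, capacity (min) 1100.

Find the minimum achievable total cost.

2280

Fill from the cheapest supplier first.
Take 650 from Vendor T at 0.4 — need 950 more.
Vendor 12 (1.6): use full 450 — 500 min to go.
Take 500 from Vendor D at 2.6 to finish.
Vendor E, Vendor 13: unused.
Cost = 650×0.4 + 450×1.6 + 500×2.6 = 2280.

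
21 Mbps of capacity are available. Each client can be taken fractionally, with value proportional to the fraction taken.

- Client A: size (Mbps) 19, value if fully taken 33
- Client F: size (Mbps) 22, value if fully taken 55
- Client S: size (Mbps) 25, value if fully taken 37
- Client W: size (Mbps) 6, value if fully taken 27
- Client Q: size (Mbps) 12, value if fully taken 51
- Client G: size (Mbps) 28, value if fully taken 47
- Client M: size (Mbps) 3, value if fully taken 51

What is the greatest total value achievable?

Rank by value-to-size ratio: Client M 51/3≈17, Client W 27/6≈4.5, Client Q 51/12≈4.25, Client F 55/22≈2.5, Client A 33/19≈1.74, Client G 47/28≈1.68, Client S 37/25≈1.48.
All 3 Mbps of Client M fit (value 51) — 18 remain.
Take all of Client W (6 Mbps, value 27) — 12 Mbps left.
Take all of Client Q (12 Mbps, value 51) — 0 Mbps left.
Total value = 129.

129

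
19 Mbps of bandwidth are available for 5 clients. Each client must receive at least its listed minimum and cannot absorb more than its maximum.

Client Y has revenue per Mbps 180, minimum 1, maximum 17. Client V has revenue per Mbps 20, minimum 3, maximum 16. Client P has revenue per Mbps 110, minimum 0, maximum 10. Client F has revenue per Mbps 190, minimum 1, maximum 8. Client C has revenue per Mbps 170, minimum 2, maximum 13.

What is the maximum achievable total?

Meeting every minimum uses 1+3+0+1+2 = 7 Mbps, leaving 12.
Highest revenue per Mbps first: Client F 190 > Client Y 180 > Client C 170 > Client P 110 > Client V 20.
Client F: +7 to 8 (cap) → 5 left.
Client Y has room for 16 more but only 5 remain, so it gets 6.
Total = 180×6 + 20×3 + 190×8 + 170×2 = 3000.

3000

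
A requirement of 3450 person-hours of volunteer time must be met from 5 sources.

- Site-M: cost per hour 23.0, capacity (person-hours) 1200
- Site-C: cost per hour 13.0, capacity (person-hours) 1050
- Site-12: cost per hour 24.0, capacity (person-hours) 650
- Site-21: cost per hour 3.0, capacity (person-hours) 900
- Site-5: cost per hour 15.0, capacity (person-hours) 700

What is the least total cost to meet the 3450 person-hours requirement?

45250

Use sources in increasing cost order.
Site-21 at 3.0: take all 900 person-hours ; 2550 still needed.
Site-C (13.0): use full 1050 ; 1500 person-hours to go.
Take 700 from Site-5 at 15.0 ; need 800 more.
Take 800 from Site-M at 23.0 to finish.
Site-12: unused.
Cost = 900×3.0 + 1050×13.0 + 700×15.0 + 800×23.0 = 45250.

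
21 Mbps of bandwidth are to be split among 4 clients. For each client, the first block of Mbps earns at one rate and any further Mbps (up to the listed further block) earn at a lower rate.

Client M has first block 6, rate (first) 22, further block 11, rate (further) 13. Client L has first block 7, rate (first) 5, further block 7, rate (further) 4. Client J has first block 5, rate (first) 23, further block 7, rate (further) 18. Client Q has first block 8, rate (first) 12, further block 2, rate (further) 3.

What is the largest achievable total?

Rank every tier by rate: Client J/T1 23 > Client M/T1 22 > Client J/T2 18 > Client M/T2 13 > Client Q/T1 12 > Client L/T1 5 > Client L/T2 4 > Client Q/T2 3.
Client J T1 at 23: fill all 5 → 16 left.
Client M/T1 (22): +6 → 10 left.
Client J/T2 (18): +7 → 3 left.
Client M T2 at 13: only 3 left, fill 3.
Total = 23×5 + 22×6 + 18×7 + 13×3 = 412.

412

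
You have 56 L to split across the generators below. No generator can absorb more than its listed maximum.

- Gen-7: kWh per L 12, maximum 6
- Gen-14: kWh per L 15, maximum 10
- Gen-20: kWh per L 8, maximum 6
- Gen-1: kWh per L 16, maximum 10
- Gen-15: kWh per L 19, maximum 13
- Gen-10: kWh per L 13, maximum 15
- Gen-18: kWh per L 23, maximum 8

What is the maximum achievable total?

936

Highest kWh per L first: Gen-18 23 > Gen-15 19 > Gen-1 16 > Gen-14 15 > Gen-10 13 > Gen-7 12 > Gen-20 8.
Give Gen-18 8 to hit its cap of 8 — 48 left.
Gen-15 takes 13 to reach its cap of 13 — 35 left.
Gen-1: +10 to 10 (cap) — 25 left.
Gen-14: +10 to 10 (cap) — 15 left.
Gen-10: +15 to 15 (cap) — 0 left.
Total = 15×10 + 16×10 + 19×13 + 13×15 + 23×8 = 936.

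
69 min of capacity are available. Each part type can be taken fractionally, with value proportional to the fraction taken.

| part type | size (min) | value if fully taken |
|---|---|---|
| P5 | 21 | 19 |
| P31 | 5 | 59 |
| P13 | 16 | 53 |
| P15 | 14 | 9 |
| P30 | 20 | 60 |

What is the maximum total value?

Sort by value density: P31 59/5≈11.8, P13 53/16≈3.31, P30 60/20≈3, P5 19/21≈0.905, P15 9/14≈0.643.
Take all of P31 (5 min, value 59) → 64 min left.
P13: take in full, 16 min for value 53 → 48 left.
P30: take in full, 20 min for value 60 → 28 left.
P5: take in full, 21 min for value 19 → 7 left.
Only 7 min remain; take 7/14 of P15 for value 9×7/14 = 4.5.
Total value = 195.5.

195.5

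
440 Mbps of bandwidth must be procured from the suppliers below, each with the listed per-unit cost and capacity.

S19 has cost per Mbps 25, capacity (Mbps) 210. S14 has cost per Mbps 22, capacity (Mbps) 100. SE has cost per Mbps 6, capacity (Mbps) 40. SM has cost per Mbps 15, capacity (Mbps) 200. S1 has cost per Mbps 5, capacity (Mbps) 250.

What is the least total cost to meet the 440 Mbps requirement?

Use suppliers in increasing cost order.
Take 250 from S1 at 5 — need 190 more.
SE at 6: take all 40 Mbps — 150 still needed.
Take 150 from SM at 15 to finish.
S14, S19: unused.
Cost = 250×5 + 40×6 + 150×15 = 3740.

3740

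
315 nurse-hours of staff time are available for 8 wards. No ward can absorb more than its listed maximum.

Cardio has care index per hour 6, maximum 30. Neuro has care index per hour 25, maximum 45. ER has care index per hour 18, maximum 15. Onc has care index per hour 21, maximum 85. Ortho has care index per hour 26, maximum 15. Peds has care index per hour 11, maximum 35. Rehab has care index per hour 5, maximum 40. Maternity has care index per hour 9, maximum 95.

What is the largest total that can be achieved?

4960

Highest care index per hour first: Ortho 26 > Neuro 25 > Onc 21 > ER 18 > Peds 11 > Maternity 9 > Cardio 6 > Rehab 5.
Ortho takes 15 to reach its cap of 15 ; 300 left.
Neuro takes 45 to reach its cap of 45 ; 255 left.
Onc takes 85 to reach its cap of 85 ; 170 left.
ER: +15 to 15 (cap) ; 155 left.
Peds takes 35 to reach its cap of 35 ; 120 left.
Maternity: +95 to 95 (cap) ; 25 left.
Cardio has room for 30 but only 25 remain, so it gets 25.
Total = 6×25 + 25×45 + 18×15 + 21×85 + 26×15 + 11×35 + 9×95 = 4960.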